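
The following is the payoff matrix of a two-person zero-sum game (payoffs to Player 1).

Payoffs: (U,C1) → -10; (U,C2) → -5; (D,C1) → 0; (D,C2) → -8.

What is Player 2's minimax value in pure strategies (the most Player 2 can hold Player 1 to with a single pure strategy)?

Column maxima: C1 → 0, C2 → -5.
The smallest of these is -5.

-5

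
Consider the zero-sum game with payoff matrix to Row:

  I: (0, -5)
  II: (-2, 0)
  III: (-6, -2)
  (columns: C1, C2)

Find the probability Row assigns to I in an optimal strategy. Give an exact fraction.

Row minima: I → -5, II → -2, III → -6; maximin = -2.
Column maxima: C1 → 0, C2 → 0; minimax = 0.
-2 ≠ 0, so there is no saddle point; optimal play is mixed.
III is strictly dominated by II, so Row never plays it.
On the remaining 2×2 (I, II vs C1, C2):
Let Row play I with probability p. Expected payoff against C1: 0p + (-2)(1−p) = 2p − 2; against C2: (-5)p + 0(1−p) = −5p.
Setting these equal: 2p − 2 = −5p ⇒ 7p = 2 ⇒ p = 2/7, and the value is (2)·(2/7) − 2 = -10/7.
For Column: with q = P(C1), equating I's and II's payoffs gives 5q − 5 = −2q ⇒ q = 5/7.

2/7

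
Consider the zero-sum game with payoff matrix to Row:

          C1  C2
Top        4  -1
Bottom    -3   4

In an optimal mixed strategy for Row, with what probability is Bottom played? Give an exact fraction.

Row minima: Top → -1, Bottom → -3; maximin = -1.
Column maxima: C1 → 4, C2 → 4; minimax = 4.
-1 ≠ 4, so there is no saddle point; optimal play is mixed.
Let Row play Top with probability p. Expected payoff against C1: 4p + (-3)(1−p) = 7p − 3; against C2: (-1)p + 4(1−p) = −5p + 4.
Setting these equal: 7p − 3 = −5p + 4 ⇒ 12p = 7 ⇒ p = 7/12, and the value is (7)·(7/12) − 3 = 13/12.
For Column: with q = P(C1), equating Top's and Bottom's payoffs gives 5q − 1 = −7q + 4 ⇒ q = 5/12.

5/12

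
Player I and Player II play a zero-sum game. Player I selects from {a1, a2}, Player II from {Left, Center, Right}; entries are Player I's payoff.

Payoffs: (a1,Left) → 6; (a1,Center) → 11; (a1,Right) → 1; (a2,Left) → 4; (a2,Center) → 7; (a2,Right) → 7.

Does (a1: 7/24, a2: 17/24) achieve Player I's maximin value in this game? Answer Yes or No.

Against Left this mix gives (7/24)·6 + (17/24)·4 = 55/12.
Against Center this mix gives (7/24)·11 + (17/24)·7 = 49/6.
Against Right this mix gives (7/24)·1 + (17/24)·7 = 21/4.
Player II will play Left, holding Player I to 55/12. Shifting weight toward the row that does better against Left would raise this floor (the equalizing mix achieves 19/4 against both Left and Right), so the proposed strategy is not optimal.

No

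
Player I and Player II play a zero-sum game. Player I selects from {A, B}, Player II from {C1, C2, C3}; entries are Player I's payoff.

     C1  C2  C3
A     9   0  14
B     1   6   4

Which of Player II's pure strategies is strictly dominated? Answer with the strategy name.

C1 holds Player I's payoff strictly below C3 in every row: 9 < 14, 1 < 4.
So C3 is strictly dominated for Player II.

C3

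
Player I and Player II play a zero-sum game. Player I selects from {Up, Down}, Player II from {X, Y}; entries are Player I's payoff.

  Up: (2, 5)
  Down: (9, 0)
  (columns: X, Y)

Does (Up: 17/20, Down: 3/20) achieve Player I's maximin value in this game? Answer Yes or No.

No

Against X this mix gives (17/20)·2 + (3/20)·9 = 61/20.
Against Y this mix gives (17/20)·5 + (3/20)·0 = 17/4.
Player II will play X, holding Player I to 61/20. Shifting weight toward the row that does better against X would raise this floor (the equalizing mix achieves 15/4 against both X and Y), so the proposed strategy is not optimal.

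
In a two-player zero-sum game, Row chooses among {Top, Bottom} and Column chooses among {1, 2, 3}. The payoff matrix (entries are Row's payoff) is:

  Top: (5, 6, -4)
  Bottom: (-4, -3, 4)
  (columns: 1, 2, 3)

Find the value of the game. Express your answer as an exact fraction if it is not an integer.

4/17

Row minima: Top → -4, Bottom → -4; maximin = -4.
Column maxima: 1 → 5, 2 → 6, 3 → 4; minimax = 4.
-4 ≠ 4, so there is no saddle point; optimal play is mixed.
2 is strictly dominated by 1 (it gives Row strictly more in every row), so Column never plays it.
On the remaining 2×2 (Top, Bottom vs 1, 3):
Let Row play Top with probability p. Expected payoff against 1: 5p + (-4)(1−p) = 9p − 4; against 3: (-4)p + 4(1−p) = −8p + 4.
Setting these equal: 9p − 4 = −8p + 4 ⇒ 17p = 8 ⇒ p = 8/17, and the value is (9)·(8/17) − 4 = 4/17.
For Column: with q = P(1), equating Top's and Bottom's payoffs gives 9q − 4 = −8q + 4 ⇒ q = 8/17.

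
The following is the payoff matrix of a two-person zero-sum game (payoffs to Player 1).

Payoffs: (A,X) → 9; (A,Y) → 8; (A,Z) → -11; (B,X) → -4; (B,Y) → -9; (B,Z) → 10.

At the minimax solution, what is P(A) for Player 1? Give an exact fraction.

Row minima: A → -11, B → -9; maximin = -9.
Column maxima: X → 9, Y → 8, Z → 10; minimax = 8.
-9 ≠ 8, so there is no saddle point; optimal play is mixed.
X is strictly dominated by Y (it gives Player 1 strictly more in every row), so Player 2 never plays it.
On the remaining 2×2 (A, B vs Y, Z):
Let Player 1 play A with probability p. Expected payoff against Y: 8p + (-9)(1−p) = 17p − 9; against Z: (-11)p + 10(1−p) = −21p + 10.
Setting these equal: 17p − 9 = −21p + 10 ⇒ 38p = 19 ⇒ p = 1/2, and the value is (17)·(1/2) − 9 = -1/2.
For Player 2: with q = P(Y), equating A's and B's payoffs gives 19q − 11 = −19q + 10 ⇒ q = 21/38.

1/2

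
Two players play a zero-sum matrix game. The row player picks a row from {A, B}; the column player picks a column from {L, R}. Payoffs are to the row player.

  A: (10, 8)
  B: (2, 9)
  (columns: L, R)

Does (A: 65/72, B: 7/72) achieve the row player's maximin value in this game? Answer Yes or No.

No

Against L this mix gives (65/72)·10 + (7/72)·2 = 83/9.
Against R this mix gives (65/72)·8 + (7/72)·9 = 583/72.
The column player will play R, holding the row player to 583/72. Shifting weight toward the row that does better against R would raise this floor (the equalizing mix achieves 74/9 against both R and L), so the proposed strategy is not optimal.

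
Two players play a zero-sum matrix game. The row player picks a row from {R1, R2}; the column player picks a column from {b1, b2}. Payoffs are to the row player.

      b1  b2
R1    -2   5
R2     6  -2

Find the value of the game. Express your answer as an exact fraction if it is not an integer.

26/15

Row minima: R1 → -2, R2 → -2; maximin = -2.
Column maxima: b1 → 6, b2 → 5; minimax = 5.
-2 ≠ 5, so there is no saddle point; optimal play is mixed.
Let the row player play R1 with probability p. Expected payoff against b1: (-2)p + 6(1−p) = −8p + 6; against b2: 5p + (-2)(1−p) = 7p − 2.
Setting these equal: −8p + 6 = 7p − 2 ⇒ −15p = -8 ⇒ p = 8/15, and the value is (-8)·(8/15) + 6 = 26/15.
For the column player: with q = P(b1), equating R1's and R2's payoffs gives −7q + 5 = 8q − 2 ⇒ q = 7/15.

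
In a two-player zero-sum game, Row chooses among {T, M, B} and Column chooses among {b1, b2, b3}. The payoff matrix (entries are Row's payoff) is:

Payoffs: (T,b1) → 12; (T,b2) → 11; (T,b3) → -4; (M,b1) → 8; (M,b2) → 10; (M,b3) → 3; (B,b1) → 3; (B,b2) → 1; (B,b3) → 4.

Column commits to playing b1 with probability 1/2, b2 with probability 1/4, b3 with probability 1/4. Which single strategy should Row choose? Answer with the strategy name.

T

Expected payoff of T: (1/2)·12 + (1/4)·11 + (1/4)·(-4) = 31/4.
Expected payoff of M: (1/2)·8 + (1/4)·10 + (1/4)·3 = 29/4.
Expected payoff of B: (1/2)·3 + (1/4)·1 + (1/4)·4 = 11/4.
The largest is 31/4, so Row's best response is T.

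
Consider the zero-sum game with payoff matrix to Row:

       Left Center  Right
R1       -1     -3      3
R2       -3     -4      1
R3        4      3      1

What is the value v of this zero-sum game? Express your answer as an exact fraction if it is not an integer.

Row minima: R1 → -3, R2 → -4, R3 → 1; maximin = 1.
Column maxima: Left → 4, Center → 3, Right → 3; minimax = 3.
1 ≠ 3, so there is no saddle point; optimal play is mixed.
R2 is strictly dominated by R1, so Row never plays it.
Left is strictly dominated by Center (it gives Row strictly more in every row), so Column never plays it.
On the remaining 2×2 (R1, R3 vs Center, Right):
Let Row play R1 with probability p. Expected payoff against Center: (-3)p + 3(1−p) = −6p + 3; against Right: 3p + 1(1−p) = 2p + 1.
Setting these equal: −6p + 3 = 2p + 1 ⇒ −8p = -2 ⇒ p = 1/4, and the value is (-6)·(1/4) + 3 = 3/2.
For Column: with q = P(Center), equating R1's and R3's payoffs gives −6q + 3 = 2q + 1 ⇒ q = 1/4.

3/2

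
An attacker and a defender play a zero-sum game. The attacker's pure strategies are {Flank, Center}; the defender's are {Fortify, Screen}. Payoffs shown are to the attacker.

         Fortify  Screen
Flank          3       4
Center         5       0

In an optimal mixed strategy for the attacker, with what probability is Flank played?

Row minima: Flank → 3, Center → 0; maximin = 3.
Column maxima: Fortify → 5, Screen → 4; minimax = 4.
3 ≠ 4, so there is no saddle point; optimal play is mixed.
Let the attacker play Flank with probability p. Expected payoff against Fortify: 3p + 5(1−p) = −2p + 5; against Screen: 4p + 0(1−p) = 4p.
Setting these equal: −2p + 5 = 4p ⇒ −6p = -5 ⇒ p = 5/6, and the value is (-2)·(5/6) + 5 = 10/3.
For the defender: with q = P(Fortify), equating Flank's and Center's payoffs gives −q + 4 = 5q ⇒ q = 2/3.

5/6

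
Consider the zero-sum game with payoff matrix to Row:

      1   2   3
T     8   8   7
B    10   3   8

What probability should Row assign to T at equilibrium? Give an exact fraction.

Row minima: T → 7, B → 3; maximin = 7.
Column maxima: 1 → 10, 2 → 8, 3 → 8; minimax = 8.
7 ≠ 8, so there is no saddle point; optimal play is mixed.
1 is strictly dominated by 3 (it gives Row strictly more in every row), so Column never plays it.
On the remaining 2×2 (T, B vs 2, 3):
Let Row play T with probability p. Expected payoff against 2: 8p + 3(1−p) = 5p + 3; against 3: 7p + 8(1−p) = −p + 8.
Setting these equal: 5p + 3 = −p + 8 ⇒ 6p = 5 ⇒ p = 5/6, and the value is (5)·(5/6) + 3 = 43/6.
For Column: with q = P(2), equating T's and B's payoffs gives q + 7 = −5q + 8 ⇒ q = 1/6.

5/6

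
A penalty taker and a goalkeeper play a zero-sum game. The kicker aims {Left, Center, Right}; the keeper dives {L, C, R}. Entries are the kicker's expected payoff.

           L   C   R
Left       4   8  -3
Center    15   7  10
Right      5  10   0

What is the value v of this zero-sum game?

100/13

Row minima: Left → -3, Center → 7, Right → 0; maximin = 7.
Column maxima: L → 15, C → 10, R → 10; minimax = 10.
7 ≠ 10, so there is no saddle point; optimal play is mixed.
Left is strictly dominated by Right, so the kicker never plays it.
L is strictly dominated by R (it gives the kicker strictly more in every row), so the keeper never plays it.
On the remaining 2×2 (Center, Right vs C, R):
Let the kicker play Center with probability p. Expected payoff against C: 7p + 10(1−p) = −3p + 10; against R: 10p + 0(1−p) = 10p.
Setting these equal: −3p + 10 = 10p ⇒ −13p = -10 ⇒ p = 10/13, and the value is (-3)·(10/13) + 10 = 100/13.
For the keeper: with q = P(C), equating Center's and Right's payoffs gives −3q + 10 = 10q ⇒ q = 10/13.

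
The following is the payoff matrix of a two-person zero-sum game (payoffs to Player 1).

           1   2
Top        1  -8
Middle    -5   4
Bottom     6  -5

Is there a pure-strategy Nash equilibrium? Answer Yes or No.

No

Row minima: Top → -8, Middle → -5, Bottom → -5; maximin = -5.
Column maxima: 1 → 6, 2 → 4; minimax = 4.
-5 ≠ 4, so no pure-strategy equilibrium exists.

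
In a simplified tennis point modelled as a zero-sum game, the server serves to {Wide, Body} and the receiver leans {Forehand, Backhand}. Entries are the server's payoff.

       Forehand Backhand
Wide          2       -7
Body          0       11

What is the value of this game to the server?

11/10

Row minima: Wide → -7, Body → 0; maximin = 0.
Column maxima: Forehand → 2, Backhand → 11; minimax = 2.
0 ≠ 2, so there is no saddle point; optimal play is mixed.
Let the server play Wide with probability p. Expected payoff against Forehand: 2p + 0(1−p) = 2p; against Backhand: (-7)p + 11(1−p) = −18p + 11.
Setting these equal: 2p = −18p + 11 ⇒ 20p = 11 ⇒ p = 11/20, and the value is (2)·(11/20) = 11/10.
For the receiver: with q = P(Forehand), equating Wide's and Body's payoffs gives 9q − 7 = −11q + 11 ⇒ q = 9/10.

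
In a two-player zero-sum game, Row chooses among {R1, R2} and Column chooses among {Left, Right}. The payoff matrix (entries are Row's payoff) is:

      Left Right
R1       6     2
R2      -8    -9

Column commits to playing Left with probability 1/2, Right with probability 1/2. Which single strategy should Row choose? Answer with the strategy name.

R1

Expected payoff of R1: (1/2)·6 + (1/2)·2 = 4.
Expected payoff of R2: (1/2)·(-8) + (1/2)·(-9) = -17/2.
The largest is 4, so Row's best response is R1.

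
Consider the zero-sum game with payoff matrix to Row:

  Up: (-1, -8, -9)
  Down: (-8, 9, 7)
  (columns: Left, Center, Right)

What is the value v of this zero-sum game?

-79/23

Row minima: Up → -9, Down → -8; maximin = -8.
Column maxima: Left → -1, Center → 9, Right → 7; minimax = -1.
-8 ≠ -1, so there is no saddle point; optimal play is mixed.
Center is strictly dominated by Right (it gives Row strictly more in every row), so Column never plays it.
On the remaining 2×2 (Up, Down vs Left, Right):
Let Row play Up with probability p. Expected payoff against Left: (-1)p + (-8)(1−p) = 7p − 8; against Right: (-9)p + 7(1−p) = −16p + 7.
Setting these equal: 7p − 8 = −16p + 7 ⇒ 23p = 15 ⇒ p = 15/23, and the value is (7)·(15/23) − 8 = -79/23.
For Column: with q = P(Left), equating Up's and Down's payoffs gives 8q − 9 = −15q + 7 ⇒ q = 16/23.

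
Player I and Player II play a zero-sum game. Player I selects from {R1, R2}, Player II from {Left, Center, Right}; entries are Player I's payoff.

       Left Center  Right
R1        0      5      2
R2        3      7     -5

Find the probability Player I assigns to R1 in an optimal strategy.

4/5

Row minima: R1 → 0, R2 → -5; maximin = 0.
Column maxima: Left → 3, Center → 7, Right → 2; minimax = 2.
0 ≠ 2, so there is no saddle point; optimal play is mixed.
Center is strictly dominated by Left (it gives Player I strictly more in every row), so Player II never plays it.
On the remaining 2×2 (R1, R2 vs Left, Right):
Let Player I play R1 with probability p. Expected payoff against Left: 0p + 3(1−p) = −3p + 3; against Right: 2p + (-5)(1−p) = 7p − 5.
Setting these equal: −3p + 3 = 7p − 5 ⇒ −10p = -8 ⇒ p = 4/5, and the value is (-3)·(4/5) + 3 = 3/5.
For Player II: with q = P(Left), equating R1's and R2's payoffs gives −2q + 2 = 8q − 5 ⇒ q = 7/10.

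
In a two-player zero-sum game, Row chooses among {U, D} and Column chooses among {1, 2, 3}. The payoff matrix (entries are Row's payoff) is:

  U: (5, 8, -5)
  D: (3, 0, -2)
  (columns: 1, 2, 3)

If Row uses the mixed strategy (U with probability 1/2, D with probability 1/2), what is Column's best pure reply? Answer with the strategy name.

3

If Column plays 1, Row's expected payoff is (1/2)·5 + (1/2)·3 = 4.
If Column plays 2, Row's expected payoff is (1/2)·8 + (1/2)·0 = 4.
If Column plays 3, Row's expected payoff is (1/2)·(-5) + (1/2)·(-2) = -7/2.
Column minimizes Row's payoff; the smallest is -7/2, so the best response is 3.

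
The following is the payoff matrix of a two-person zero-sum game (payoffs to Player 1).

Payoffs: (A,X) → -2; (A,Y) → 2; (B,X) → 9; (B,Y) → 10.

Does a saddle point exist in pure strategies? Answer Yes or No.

Row minima: A → -2, B → 9; maximin = 9.
Column maxima: X → 9, Y → 10; minimax = 9.
maximin = minimax = 9, so a saddle point exists.

Yes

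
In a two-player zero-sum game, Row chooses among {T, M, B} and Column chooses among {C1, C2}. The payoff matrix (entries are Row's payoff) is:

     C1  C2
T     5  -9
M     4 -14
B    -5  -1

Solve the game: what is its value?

-25/9

Row minima: T → -9, M → -14, B → -5; maximin = -5.
Column maxima: C1 → 5, C2 → -1; minimax = -1.
-5 ≠ -1, so there is no saddle point; optimal play is mixed.
M is strictly dominated by T, so Row never plays it.
On the remaining 2×2 (T, B vs C1, C2):
Let Row play T with probability p. Expected payoff against C1: 5p + (-5)(1−p) = 10p − 5; against C2: (-9)p + (-1)(1−p) = −8p − 1.
Setting these equal: 10p − 5 = −8p − 1 ⇒ 18p = 4 ⇒ p = 2/9, and the value is (10)·(2/9) − 5 = -25/9.
For Column: with q = P(C1), equating T's and B's payoffs gives 14q − 9 = −4q − 1 ⇒ q = 4/9.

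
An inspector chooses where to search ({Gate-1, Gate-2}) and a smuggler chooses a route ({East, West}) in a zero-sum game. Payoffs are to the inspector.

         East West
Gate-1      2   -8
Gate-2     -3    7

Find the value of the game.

-1/2

Row minima: Gate-1 → -8, Gate-2 → -3; maximin = -3.
Column maxima: East → 2, West → 7; minimax = 2.
-3 ≠ 2, so there is no saddle point; optimal play is mixed.
Let the inspector play Gate-1 with probability p. Expected payoff against East: 2p + (-3)(1−p) = 5p − 3; against West: (-8)p + 7(1−p) = −15p + 7.
Setting these equal: 5p − 3 = −15p + 7 ⇒ 20p = 10 ⇒ p = 1/2, and the value is (5)·(1/2) − 3 = -1/2.
For the smuggler: with q = P(East), equating Gate-1's and Gate-2's payoffs gives 10q − 8 = −10q + 7 ⇒ q = 3/4.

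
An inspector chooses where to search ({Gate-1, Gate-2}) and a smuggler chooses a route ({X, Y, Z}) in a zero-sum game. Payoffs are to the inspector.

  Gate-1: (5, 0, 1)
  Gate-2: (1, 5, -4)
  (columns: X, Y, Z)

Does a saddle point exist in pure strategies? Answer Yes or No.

Row minima: Gate-1 → 0, Gate-2 → -4; maximin = 0.
Column maxima: X → 5, Y → 5, Z → 1; minimax = 1.
0 ≠ 1, so no pure-strategy equilibrium exists.

No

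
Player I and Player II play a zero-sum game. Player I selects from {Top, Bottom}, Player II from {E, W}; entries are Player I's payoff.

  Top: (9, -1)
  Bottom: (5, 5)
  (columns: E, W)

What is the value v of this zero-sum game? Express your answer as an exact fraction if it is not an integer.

5

Row minima: Top → -1, Bottom → 5; maximin = 5.
Column maxima: E → 9, W → 5; minimax = 5.
Since maximin = minimax = 5, there is a saddle point and the value is 5.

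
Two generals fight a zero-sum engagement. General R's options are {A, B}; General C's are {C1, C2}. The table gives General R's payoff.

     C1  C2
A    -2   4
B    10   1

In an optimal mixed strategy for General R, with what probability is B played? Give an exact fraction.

Row minima: A → -2, B → 1; maximin = 1.
Column maxima: C1 → 10, C2 → 4; minimax = 4.
1 ≠ 4, so there is no saddle point; optimal play is mixed.
Let General R play A with probability p. Expected payoff against C1: (-2)p + 10(1−p) = −12p + 10; against C2: 4p + 1(1−p) = 3p + 1.
Setting these equal: −12p + 10 = 3p + 1 ⇒ −15p = -9 ⇒ p = 3/5, and the value is (-12)·(3/5) + 10 = 14/5.
For General C: with q = P(C1), equating A's and B's payoffs gives −6q + 4 = 9q + 1 ⇒ q = 1/5.

2/5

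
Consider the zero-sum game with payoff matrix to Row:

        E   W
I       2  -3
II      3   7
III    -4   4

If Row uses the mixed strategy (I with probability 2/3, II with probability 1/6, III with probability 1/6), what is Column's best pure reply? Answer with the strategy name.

If Column plays E, Row's expected payoff is (2/3)·2 + (1/6)·3 + (1/6)·(-4) = 7/6.
If Column plays W, Row's expected payoff is (2/3)·(-3) + (1/6)·7 + (1/6)·4 = -1/6.
Column minimizes Row's payoff; the smallest is -1/6, so the best response is W.

W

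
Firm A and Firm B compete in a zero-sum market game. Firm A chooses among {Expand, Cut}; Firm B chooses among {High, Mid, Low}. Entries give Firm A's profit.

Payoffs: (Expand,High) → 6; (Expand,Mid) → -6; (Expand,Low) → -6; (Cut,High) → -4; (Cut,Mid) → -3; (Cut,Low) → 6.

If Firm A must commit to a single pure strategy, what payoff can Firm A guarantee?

-4

Row minima: Expand → -6, Cut → -4.
The best of these is -4.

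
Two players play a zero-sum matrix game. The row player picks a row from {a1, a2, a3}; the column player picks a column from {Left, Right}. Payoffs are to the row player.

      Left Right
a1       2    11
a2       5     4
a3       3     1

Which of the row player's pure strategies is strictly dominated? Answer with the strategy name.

a2 gives a strictly higher payoff than a3 against every column: 5 > 3, 4 > 1.
So a3 is strictly dominated and the row player never plays it.

a3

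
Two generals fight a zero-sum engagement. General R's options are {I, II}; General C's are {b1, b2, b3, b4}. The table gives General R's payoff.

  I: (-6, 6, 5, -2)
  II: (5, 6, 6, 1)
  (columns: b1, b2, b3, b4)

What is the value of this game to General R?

Row minima: I → -6, II → 1; maximin = 1.
Column maxima: b1 → 5, b2 → 6, b3 → 6, b4 → 1; minimax = 1.
Since maximin = minimax = 1, there is a saddle point and the value is 1.

1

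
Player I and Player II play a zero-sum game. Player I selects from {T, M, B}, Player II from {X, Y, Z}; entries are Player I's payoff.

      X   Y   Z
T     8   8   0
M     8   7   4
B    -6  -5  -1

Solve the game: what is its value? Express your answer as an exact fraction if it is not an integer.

Row minima: T → 0, M → 4, B → -6; maximin = 4.
Column maxima: X → 8, Y → 8, Z → 4; minimax = 4.
Since maximin = minimax = 4, there is a saddle point and the value is 4.

4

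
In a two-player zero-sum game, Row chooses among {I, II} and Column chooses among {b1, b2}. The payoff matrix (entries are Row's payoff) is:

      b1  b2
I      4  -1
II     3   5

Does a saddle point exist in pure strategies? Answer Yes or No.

Row minima: I → -1, II → 3; maximin = 3.
Column maxima: b1 → 4, b2 → 5; minimax = 4.
3 ≠ 4, so no pure-strategy equilibrium exists.

No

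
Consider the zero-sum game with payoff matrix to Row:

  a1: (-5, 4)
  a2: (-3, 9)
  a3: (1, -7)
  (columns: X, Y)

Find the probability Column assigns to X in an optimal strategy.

Row minima: a1 → -5, a2 → -3, a3 → -7; maximin = -3.
Column maxima: X → 1, Y → 9; minimax = 1.
-3 ≠ 1, so there is no saddle point; optimal play is mixed.
a1 is strictly dominated by a2, so Row never plays it.
On the remaining 2×2 (a2, a3 vs X, Y):
Let Row play a2 with probability p. Expected payoff against X: (-3)p + 1(1−p) = −4p + 1; against Y: 9p + (-7)(1−p) = 16p − 7.
Setting these equal: −4p + 1 = 16p − 7 ⇒ −20p = -8 ⇒ p = 2/5, and the value is (-4)·(2/5) + 1 = -3/5.
For Column: with q = P(X), equating a2's and a3's payoffs gives −12q + 9 = 8q − 7 ⇒ q = 4/5.

4/5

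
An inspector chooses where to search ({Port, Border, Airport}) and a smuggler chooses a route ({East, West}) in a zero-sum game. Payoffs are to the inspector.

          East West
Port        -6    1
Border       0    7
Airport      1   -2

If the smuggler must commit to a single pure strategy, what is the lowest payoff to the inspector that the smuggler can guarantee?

1

Column maxima: East → 1, West → 7.
The smallest of these is 1.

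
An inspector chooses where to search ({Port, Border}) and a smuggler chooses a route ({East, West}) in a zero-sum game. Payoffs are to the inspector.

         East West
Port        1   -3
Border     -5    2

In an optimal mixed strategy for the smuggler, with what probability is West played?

Row minima: Port → -3, Border → -5; maximin = -3.
Column maxima: East → 1, West → 2; minimax = 1.
-3 ≠ 1, so there is no saddle point; optimal play is mixed.
Let the inspector play Port with probability p. Expected payoff against East: 1p + (-5)(1−p) = 6p − 5; against West: (-3)p + 2(1−p) = −5p + 2.
Setting these equal: 6p − 5 = −5p + 2 ⇒ 11p = 7 ⇒ p = 7/11, and the value is (6)·(7/11) − 5 = -13/11.
For the smuggler: with q = P(East), equating Port's and Border's payoffs gives 4q − 3 = −7q + 2 ⇒ q = 5/11.

6/11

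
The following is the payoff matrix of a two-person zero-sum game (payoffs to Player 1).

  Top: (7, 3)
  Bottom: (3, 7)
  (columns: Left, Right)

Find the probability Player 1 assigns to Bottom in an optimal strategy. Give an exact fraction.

1/2

Row minima: Top → 3, Bottom → 3; maximin = 3.
Column maxima: Left → 7, Right → 7; minimax = 7.
3 ≠ 7, so there is no saddle point; optimal play is mixed.
Let Player 1 play Top with probability p. Expected payoff against Left: 7p + 3(1−p) = 4p + 3; against Right: 3p + 7(1−p) = −4p + 7.
Setting these equal: 4p + 3 = −4p + 7 ⇒ 8p = 4 ⇒ p = 1/2, and the value is (4)·(1/2) + 3 = 5.
For Player 2: with q = P(Left), equating Top's and Bottom's payoffs gives 4q + 3 = −4q + 7 ⇒ q = 1/2.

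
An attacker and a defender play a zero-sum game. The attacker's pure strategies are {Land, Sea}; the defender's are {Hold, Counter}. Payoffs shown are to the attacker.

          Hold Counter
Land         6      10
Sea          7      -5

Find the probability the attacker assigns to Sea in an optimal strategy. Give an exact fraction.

1/4

Row minima: Land → 6, Sea → -5; maximin = 6.
Column maxima: Hold → 7, Counter → 10; minimax = 7.
6 ≠ 7, so there is no saddle point; optimal play is mixed.
Let the attacker play Land with probability p. Expected payoff against Hold: 6p + 7(1−p) = −p + 7; against Counter: 10p + (-5)(1−p) = 15p − 5.
Setting these equal: −p + 7 = 15p − 5 ⇒ −16p = -12 ⇒ p = 3/4, and the value is (-1)·(3/4) + 7 = 25/4.
For the defender: with q = P(Hold), equating Land's and Sea's payoffs gives −4q + 10 = 12q − 5 ⇒ q = 15/16.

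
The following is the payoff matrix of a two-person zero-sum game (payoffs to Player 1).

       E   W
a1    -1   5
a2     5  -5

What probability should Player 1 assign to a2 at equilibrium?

Row minima: a1 → -1, a2 → -5; maximin = -1.
Column maxima: E → 5, W → 5; minimax = 5.
-1 ≠ 5, so there is no saddle point; optimal play is mixed.
Let Player 1 play a1 with probability p. Expected payoff against E: (-1)p + 5(1−p) = −6p + 5; against W: 5p + (-5)(1−p) = 10p − 5.
Setting these equal: −6p + 5 = 10p − 5 ⇒ −16p = -10 ⇒ p = 5/8, and the value is (-6)·(5/8) + 5 = 5/4.
For Player 2: with q = P(E), equating a1's and a2's payoffs gives −6q + 5 = 10q − 5 ⇒ q = 5/8.

3/8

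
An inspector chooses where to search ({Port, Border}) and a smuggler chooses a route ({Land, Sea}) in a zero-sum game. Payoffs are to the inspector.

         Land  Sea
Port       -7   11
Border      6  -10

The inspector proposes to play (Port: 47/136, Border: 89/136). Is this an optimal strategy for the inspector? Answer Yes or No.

No

Against Land this mix gives (47/136)·(-7) + (89/136)·6 = 205/136.
Against Sea this mix gives (47/136)·11 + (89/136)·(-10) = -373/136.
The smuggler will play Sea, holding the inspector to -373/136. Shifting weight toward the row that does better against Sea would raise this floor (the equalizing mix achieves -2/17 against both Sea and Land), so the proposed strategy is not optimal.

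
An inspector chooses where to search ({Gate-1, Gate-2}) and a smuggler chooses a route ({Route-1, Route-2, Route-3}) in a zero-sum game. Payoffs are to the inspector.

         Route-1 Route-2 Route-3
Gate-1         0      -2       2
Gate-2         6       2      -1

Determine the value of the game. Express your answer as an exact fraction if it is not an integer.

2/7

Row minima: Gate-1 → -2, Gate-2 → -1; maximin = -1.
Column maxima: Route-1 → 6, Route-2 → 2, Route-3 → 2; minimax = 2.
-1 ≠ 2, so there is no saddle point; optimal play is mixed.
Route-1 is strictly dominated by Route-2 (it gives the inspector strictly more in every row), so the smuggler never plays it.
On the remaining 2×2 (Gate-1, Gate-2 vs Route-2, Route-3):
Let the inspector play Gate-1 with probability p. Expected payoff against Route-2: (-2)p + 2(1−p) = −4p + 2; against Route-3: 2p + (-1)(1−p) = 3p − 1.
Setting these equal: −4p + 2 = 3p − 1 ⇒ −7p = -3 ⇒ p = 3/7, and the value is (-4)·(3/7) + 2 = 2/7.
For the smuggler: with q = P(Route-2), equating Gate-1's and Gate-2's payoffs gives −4q + 2 = 3q − 1 ⇒ q = 3/7.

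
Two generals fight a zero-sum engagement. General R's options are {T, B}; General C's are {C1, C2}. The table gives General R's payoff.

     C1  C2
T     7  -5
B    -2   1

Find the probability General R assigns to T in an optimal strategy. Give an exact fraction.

1/5

Row minima: T → -5, B → -2; maximin = -2.
Column maxima: C1 → 7, C2 → 1; minimax = 1.
-2 ≠ 1, so there is no saddle point; optimal play is mixed.
Let General R play T with probability p. Expected payoff against C1: 7p + (-2)(1−p) = 9p − 2; against C2: (-5)p + 1(1−p) = −6p + 1.
Setting these equal: 9p − 2 = −6p + 1 ⇒ 15p = 3 ⇒ p = 1/5, and the value is (9)·(1/5) − 2 = -1/5.
For General C: with q = P(C1), equating T's and B's payoffs gives 12q − 5 = −3q + 1 ⇒ q = 2/5.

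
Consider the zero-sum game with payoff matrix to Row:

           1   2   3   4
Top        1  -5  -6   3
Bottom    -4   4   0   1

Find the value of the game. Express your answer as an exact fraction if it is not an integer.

-24/11

Row minima: Top → -6, Bottom → -4; maximin = -4.
Column maxima: 1 → 1, 2 → 4, 3 → 0, 4 → 3; minimax = 0.
-4 ≠ 0, so there is no saddle point; optimal play is mixed.
2 is strictly dominated by 3 (it gives Row strictly more in every row), so Column never plays it.
4 is strictly dominated by 1 (it gives Row strictly more in every row), so Column never plays it.
On the remaining 2×2 (Top, Bottom vs 1, 3):
Let Row play Top with probability p. Expected payoff against 1: 1p + (-4)(1−p) = 5p − 4; against 3: (-6)p + 0(1−p) = −6p.
Setting these equal: 5p − 4 = −6p ⇒ 11p = 4 ⇒ p = 4/11, and the value is (5)·(4/11) − 4 = -24/11.
For Column: with q = P(1), equating Top's and Bottom's payoffs gives 7q − 6 = −4q ⇒ q = 6/11.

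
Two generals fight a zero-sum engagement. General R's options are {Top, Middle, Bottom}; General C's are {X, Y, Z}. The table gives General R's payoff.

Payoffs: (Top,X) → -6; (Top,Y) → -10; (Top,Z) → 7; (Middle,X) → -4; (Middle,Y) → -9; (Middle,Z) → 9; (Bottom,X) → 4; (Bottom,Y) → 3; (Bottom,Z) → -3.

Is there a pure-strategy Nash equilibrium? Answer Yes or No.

Row minima: Top → -10, Middle → -9, Bottom → -3; maximin = -3.
Column maxima: X → 4, Y → 3, Z → 9; minimax = 3.
-3 ≠ 3, so no pure-strategy equilibrium exists.

No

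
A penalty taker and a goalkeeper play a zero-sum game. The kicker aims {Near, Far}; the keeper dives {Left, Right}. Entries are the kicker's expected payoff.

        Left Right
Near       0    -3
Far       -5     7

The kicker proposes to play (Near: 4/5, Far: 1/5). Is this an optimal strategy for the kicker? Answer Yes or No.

Against Left this mix gives (4/5)·0 + (1/5)·(-5) = -1.
Against Right this mix gives (4/5)·(-3) + (1/5)·7 = -1.
All of the keeper's active replies (Left, Right) yield -1, and no column does worse for the kicker. The mix makes the keeper indifferent and guarantees -1, so it is optimal.

Yes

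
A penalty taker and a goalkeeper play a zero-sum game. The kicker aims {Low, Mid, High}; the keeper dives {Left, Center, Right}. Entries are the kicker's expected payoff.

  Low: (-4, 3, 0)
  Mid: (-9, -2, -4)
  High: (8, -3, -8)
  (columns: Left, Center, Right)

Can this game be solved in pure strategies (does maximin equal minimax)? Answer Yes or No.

No

Row minima: Low → -4, Mid → -9, High → -8; maximin = -4.
Column maxima: Left → 8, Center → 3, Right → 0; minimax = 0.
-4 ≠ 0, so no pure-strategy equilibrium exists.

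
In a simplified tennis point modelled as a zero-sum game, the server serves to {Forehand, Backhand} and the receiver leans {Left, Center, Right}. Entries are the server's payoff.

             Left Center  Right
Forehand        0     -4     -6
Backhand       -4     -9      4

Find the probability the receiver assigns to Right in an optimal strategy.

1/3

Row minima: Forehand → -6, Backhand → -9; maximin = -6.
Column maxima: Left → 0, Center → -4, Right → 4; minimax = -4.
-6 ≠ -4, so there is no saddle point; optimal play is mixed.
Left is strictly dominated by Center (it gives the server strictly more in every row), so the receiver never plays it.
On the remaining 2×2 (Forehand, Backhand vs Center, Right):
Let the server play Forehand with probability p. Expected payoff against Center: (-4)p + (-9)(1−p) = 5p − 9; against Right: (-6)p + 4(1−p) = −10p + 4.
Setting these equal: 5p − 9 = −10p + 4 ⇒ 15p = 13 ⇒ p = 13/15, and the value is (5)·(13/15) − 9 = -14/3.
For the receiver: with q = P(Center), equating Forehand's and Backhand's payoffs gives 2q − 6 = −13q + 4 ⇒ q = 2/3.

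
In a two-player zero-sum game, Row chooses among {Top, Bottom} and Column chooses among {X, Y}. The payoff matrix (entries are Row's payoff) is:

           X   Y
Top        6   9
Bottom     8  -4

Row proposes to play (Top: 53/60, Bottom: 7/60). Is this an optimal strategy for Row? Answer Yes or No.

No

Against X this mix gives (53/60)·6 + (7/60)·8 = 187/30.
Against Y this mix gives (53/60)·9 + (7/60)·(-4) = 449/60.
Column will play X, holding Row to 187/30. Shifting weight toward the row that does better against X would raise this floor (the equalizing mix achieves 32/5 against both X and Y), so the proposed strategy is not optimal.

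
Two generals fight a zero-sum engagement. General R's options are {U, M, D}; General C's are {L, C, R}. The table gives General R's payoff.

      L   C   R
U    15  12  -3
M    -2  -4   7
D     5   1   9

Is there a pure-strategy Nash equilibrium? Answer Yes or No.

Row minima: U → -3, M → -4, D → 1; maximin = 1.
Column maxima: L → 15, C → 12, R → 9; minimax = 9.
1 ≠ 9, so no pure-strategy equilibrium exists.

No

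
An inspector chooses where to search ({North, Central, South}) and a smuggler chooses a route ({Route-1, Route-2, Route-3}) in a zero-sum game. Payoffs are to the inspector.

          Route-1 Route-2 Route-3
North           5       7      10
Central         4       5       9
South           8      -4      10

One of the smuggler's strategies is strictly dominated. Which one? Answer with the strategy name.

Route-1 holds the inspector's payoff strictly below Route-3 in every row: 5 < 10, 4 < 9, 8 < 10.
So Route-3 is strictly dominated for the smuggler.

Route-3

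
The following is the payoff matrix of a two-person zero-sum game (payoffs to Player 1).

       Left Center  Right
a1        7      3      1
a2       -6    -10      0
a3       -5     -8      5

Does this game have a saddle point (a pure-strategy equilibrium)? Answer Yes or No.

Row minima: a1 → 1, a2 → -10, a3 → -8; maximin = 1.
Column maxima: Left → 7, Center → 3, Right → 5; minimax = 3.
1 ≠ 3, so no pure-strategy equilibrium exists.

No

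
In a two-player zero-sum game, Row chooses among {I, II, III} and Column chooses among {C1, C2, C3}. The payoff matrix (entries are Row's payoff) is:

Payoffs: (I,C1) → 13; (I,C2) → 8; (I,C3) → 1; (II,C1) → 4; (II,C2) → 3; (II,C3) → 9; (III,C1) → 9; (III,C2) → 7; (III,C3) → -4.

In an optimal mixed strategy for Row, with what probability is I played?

6/13

Row minima: I → 1, II → 3, III → -4; maximin = 3.
Column maxima: C1 → 13, C2 → 8, C3 → 9; minimax = 8.
3 ≠ 8, so there is no saddle point; optimal play is mixed.
III is strictly dominated by I, so Row never plays it.
C1 is strictly dominated by C2 (it gives Row strictly more in every row), so Column never plays it.
On the remaining 2×2 (I, II vs C2, C3):
Let Row play I with probability p. Expected payoff against C2: 8p + 3(1−p) = 5p + 3; against C3: 1p + 9(1−p) = −8p + 9.
Setting these equal: 5p + 3 = −8p + 9 ⇒ 13p = 6 ⇒ p = 6/13, and the value is (5)·(6/13) + 3 = 69/13.
For Column: with q = P(C2), equating I's and II's payoffs gives 7q + 1 = −6q + 9 ⇒ q = 8/13.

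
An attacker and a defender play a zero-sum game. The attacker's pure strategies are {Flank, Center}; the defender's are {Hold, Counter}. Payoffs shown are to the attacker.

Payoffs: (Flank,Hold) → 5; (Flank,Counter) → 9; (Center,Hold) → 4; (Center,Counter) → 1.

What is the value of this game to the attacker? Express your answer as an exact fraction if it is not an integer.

5

Row minima: Flank → 5, Center → 1; maximin = 5.
Column maxima: Hold → 5, Counter → 9; minimax = 5.
Since maximin = minimax = 5, there is a saddle point and the value is 5.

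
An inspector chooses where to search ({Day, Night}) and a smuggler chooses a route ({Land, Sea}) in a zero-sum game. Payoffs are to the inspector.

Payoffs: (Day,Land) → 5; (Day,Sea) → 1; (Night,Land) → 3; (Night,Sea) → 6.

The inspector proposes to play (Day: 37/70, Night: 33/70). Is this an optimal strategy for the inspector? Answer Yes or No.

No

Against Land this mix gives (37/70)·5 + (33/70)·3 = 142/35.
Against Sea this mix gives (37/70)·1 + (33/70)·6 = 47/14.
The smuggler will play Sea, holding the inspector to 47/14. Shifting weight toward the row that does better against Sea would raise this floor (the equalizing mix achieves 27/7 against both Sea and Land), so the proposed strategy is not optimal.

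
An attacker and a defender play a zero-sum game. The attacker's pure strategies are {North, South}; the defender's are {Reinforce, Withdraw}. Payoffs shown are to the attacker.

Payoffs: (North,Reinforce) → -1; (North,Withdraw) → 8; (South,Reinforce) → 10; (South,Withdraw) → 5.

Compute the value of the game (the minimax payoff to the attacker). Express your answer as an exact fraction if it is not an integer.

85/14

Row minima: North → -1, South → 5; maximin = 5.
Column maxima: Reinforce → 10, Withdraw → 8; minimax = 8.
5 ≠ 8, so there is no saddle point; optimal play is mixed.
Let the attacker play North with probability p. Expected payoff against Reinforce: (-1)p + 10(1−p) = −11p + 10; against Withdraw: 8p + 5(1−p) = 3p + 5.
Setting these equal: −11p + 10 = 3p + 5 ⇒ −14p = -5 ⇒ p = 5/14, and the value is (-11)·(5/14) + 10 = 85/14.
For the defender: with q = P(Reinforce), equating North's and South's payoffs gives −9q + 8 = 5q + 5 ⇒ q = 3/14.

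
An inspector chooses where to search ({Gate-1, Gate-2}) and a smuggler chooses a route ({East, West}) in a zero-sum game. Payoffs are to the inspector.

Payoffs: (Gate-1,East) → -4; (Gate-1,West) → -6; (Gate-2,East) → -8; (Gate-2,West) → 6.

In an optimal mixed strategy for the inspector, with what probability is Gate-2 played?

1/8

Row minima: Gate-1 → -6, Gate-2 → -8; maximin = -6.
Column maxima: East → -4, West → 6; minimax = -4.
-6 ≠ -4, so there is no saddle point; optimal play is mixed.
Let the inspector play Gate-1 with probability p. Expected payoff against East: (-4)p + (-8)(1−p) = 4p − 8; against West: (-6)p + 6(1−p) = −12p + 6.
Setting these equal: 4p − 8 = −12p + 6 ⇒ 16p = 14 ⇒ p = 7/8, and the value is (4)·(7/8) − 8 = -9/2.
For the smuggler: with q = P(East), equating Gate-1's and Gate-2's payoffs gives 2q − 6 = −14q + 6 ⇒ q = 3/4.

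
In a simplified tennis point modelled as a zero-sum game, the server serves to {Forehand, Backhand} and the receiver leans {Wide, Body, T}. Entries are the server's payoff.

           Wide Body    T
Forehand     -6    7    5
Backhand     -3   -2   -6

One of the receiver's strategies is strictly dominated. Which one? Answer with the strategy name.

Wide holds the server's payoff strictly below Body in every row: -6 < 7, -3 < -2.
So Body is strictly dominated for the receiver.

Body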